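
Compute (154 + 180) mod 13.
9

(154 + 180) = 334
334 mod 13 = 9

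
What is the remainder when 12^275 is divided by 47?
Using Fermat: 12^{46} ≡ 1 (mod 47). 275 ≡ 45 (mod 46). So 12^{275} ≡ 12^{45} ≡ 4 (mod 47)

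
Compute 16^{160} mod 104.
16

Using successive squaring:
Binary expansion of 160: 10100000
Powers of 16 mod 104 (each is the square of the previous):
  16^1 ≡ 16 (mod 104)
  16^2 ≡ 16² = 256 ≡ 48 (mod 104)
  16^4 ≡ 48² = 2304 ≡ 16 (mod 104)
  16^8 ≡ 16² = 256 ≡ 48 (mod 104)
  16^16 ≡ 48² = 2304 ≡ 16 (mod 104)
  16^32 ≡ 16² = 256 ≡ 48 (mod 104)
  16^64 ≡ 48² = 2304 ≡ 16 (mod 104)
  16^128 ≡ 16² = 256 ≡ 48 (mod 104)
160 = 128 + 32, so 16^160 = 16^128 × 16^32 ≡ 48 × 48 (mod 104)
Multiplying step by step:
  48 × 48 = 2304 ≡ 16 (mod 104)
Result: 16^160 ≡ 16 (mod 104)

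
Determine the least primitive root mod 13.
p - 1 = 12 has prime divisors 2, 3. h is a primitive root mod 13 iff h^(12/q) ≢ 1 (mod 13) for each such q.
h = 2: 2^6 ≡ 12, 2^4 ≡ 3 (mod 13); none is 1, so 2 has order 12 and is a primitive root.
The smallest primitive root mod 13 is g = 2.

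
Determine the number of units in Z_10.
4

Prime factorization: 10 = 2 × 5
Using the formula φ(n) = n × Π(1 - 1/p) for each prime factor p:
φ(10) = 10 × (1 - 1/2) × (1 - 1/5)
φ(10) = 4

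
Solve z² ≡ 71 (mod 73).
The square roots of 71 mod 73 are 12 and 61. Verify: 12² = 144 ≡ 71 (mod 73)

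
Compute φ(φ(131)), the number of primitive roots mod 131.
Number of primitive roots mod 131 = φ(130) = 48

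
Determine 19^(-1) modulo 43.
19^(-1) ≡ 34 (mod 43). Verification: 19 × 34 = 646 ≡ 1 (mod 43)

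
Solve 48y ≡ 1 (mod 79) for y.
48^(-1) ≡ 28 (mod 79). Verification: 48 × 28 = 1344 ≡ 1 (mod 79)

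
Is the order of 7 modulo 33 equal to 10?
Yes, ord_33(7) = 10.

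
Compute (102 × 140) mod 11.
2

(102 × 140) = 14280
14280 mod 11 = 2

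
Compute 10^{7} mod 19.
15

Using successive squaring:
Binary expansion of 7: 111
Powers of 10 mod 19 (each is the square of the previous):
  10^1 ≡ 10 (mod 19)
  10^2 ≡ 10² = 100 ≡ 5 (mod 19)
  10^4 ≡ 5² = 25 ≡ 6 (mod 19)
7 = 4 + 2 + 1, so 10^7 = 10^4 × 10^2 × 10^1 ≡ 6 × 5 × 10 (mod 19)
Multiplying step by step:
  6 × 5 = 30 ≡ 11 (mod 19)
  11 × 10 = 110 ≡ 15 (mod 19)
Result: 10^7 ≡ 15 (mod 19)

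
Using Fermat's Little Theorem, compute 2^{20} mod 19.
4

By Fermat's Little Theorem, a^(p-1) ≡ 1 (mod p) for prime p and gcd(a, p) = 1
Here p = 19, so 2^18 ≡ 1 (mod 19)
We can reduce the exponent: 20 mod 18 = 2
So 2^20 ≡ 2^2 (mod 19)
Computing: 2^2 mod 19 = 4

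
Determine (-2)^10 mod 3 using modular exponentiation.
(-2) ≡ 1 (mod 3). 10 = 8 + 2 (binary 1010). Repeated squaring mod 3: 1^1 ≡ 1; 1^2 ≡ 1² = 1 ≡ 1; 1^4 ≡ 1² = 1 ≡ 1; 1^8 ≡ 1² = 1 ≡ 1. Multiply: (-2)^10 ≡ 1^8 × 1^2 ≡ 1 × 1 (mod 3): 1 × 1 = 1 ≡ 1. So (-2)^10 ≡ 1 (mod 3).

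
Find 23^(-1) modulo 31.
27

Using Extended Euclidean Algorithm:
gcd(23, 31) = 1
Bezout coefficients: 23 × -4 + 31 × 3 = 1
So 23 × -4 ≡ 1 (mod 31)
The inverse is -4 mod 31 = 27
Verification: 23 × 27 = 621 = 20 × 31 + 1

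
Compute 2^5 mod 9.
5 = 4 + 1 (binary 101). Repeated squaring mod 9: 2^1 ≡ 2; 2^2 ≡ 2² = 4 ≡ 4; 2^4 ≡ 4² = 16 ≡ 7. Multiply: 2^5 = 2^4 × 2^1 ≡ 7 × 2 (mod 9): 7 × 2 = 14 ≡ 5. So 2^5 ≡ 5 (mod 9).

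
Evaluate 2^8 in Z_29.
8 = 8 (binary 1000). Repeated squaring mod 29: 2^1 ≡ 2; 2^2 ≡ 2² = 4 ≡ 4; 2^4 ≡ 4² = 16 ≡ 16; 2^8 ≡ 16² = 256 ≡ 24. So 2^8 ≡ 24 (mod 29).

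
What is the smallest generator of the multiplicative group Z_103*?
p - 1 = 102 has prime divisors 2, 3, 17. h is a primitive root mod 103 iff h^(102/q) ≢ 1 (mod 103) for each such q.
h = 2: 2^51 ≡ 1, 2^34 ≡ 46, 2^6 ≡ 64 (mod 103); 2^51 ≡ 1, so not a primitive root.
h = 3: 3^51 ≡ 102, 3^34 ≡ 1, 3^6 ≡ 8 (mod 103); 3^34 ≡ 1, so not a primitive root.
h = 4: 4^51 ≡ 1, 4^34 ≡ 56, 4^6 ≡ 79 (mod 103); 4^51 ≡ 1, so not a primitive root.
h = 5: 5^51 ≡ 102, 5^34 ≡ 56, 5^6 ≡ 72 (mod 103); none is 1, so 5 has order 102 and is a primitive root.
The smallest primitive root mod 103 is g = 5.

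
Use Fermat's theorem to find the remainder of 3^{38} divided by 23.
13

By Fermat's Little Theorem, a^(p-1) ≡ 1 (mod p) for prime p and gcd(a, p) = 1
Here p = 23, so 3^22 ≡ 1 (mod 23)
We can reduce the exponent: 38 mod 22 = 16
So 3^38 ≡ 3^16 (mod 23)
Computing: 3^16 mod 23 = 13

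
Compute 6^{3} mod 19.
7

Using successive squaring:
Binary expansion of 3: 11
Powers of 6 mod 19 (each is the square of the previous):
  6^1 ≡ 6 (mod 19)
  6^2 ≡ 6² = 36 ≡ 17 (mod 19)
3 = 2 + 1, so 6^3 = 6^2 × 6^1 ≡ 17 × 6 (mod 19)
Multiplying step by step:
  17 × 6 = 102 ≡ 7 (mod 19)
Result: 6^3 ≡ 7 (mod 19)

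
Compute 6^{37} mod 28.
20

Using successive squaring:
Binary expansion of 37: 100101
Powers of 6 mod 28 (each is the square of the previous):
  6^1 ≡ 6 (mod 28)
  6^2 ≡ 6² = 36 ≡ 8 (mod 28)
  6^4 ≡ 8² = 64 ≡ 8 (mod 28)
  6^8 ≡ 8² = 64 ≡ 8 (mod 28)
  6^16 ≡ 8² = 64 ≡ 8 (mod 28)
  6^32 ≡ 8² = 64 ≡ 8 (mod 28)
37 = 32 + 4 + 1, so 6^37 = 6^32 × 6^4 × 6^1 ≡ 8 × 8 × 6 (mod 28)
Multiplying step by step:
  8 × 8 = 64 ≡ 8 (mod 28)
  8 × 6 = 48 ≡ 20 (mod 28)
Result: 6^37 ≡ 20 (mod 28)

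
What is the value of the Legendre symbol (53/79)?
(53/79) = 53^{39} mod 79 = -1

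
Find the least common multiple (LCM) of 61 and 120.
7320

First find GCD(61, 120) using the Euclidean algorithm:
61 = 0 × 120 + 61
120 = 1 × 61 + 59
61 = 1 × 59 + 2
59 = 29 × 2 + 1
2 = 2 × 1 + 0
GCD(61, 120) = 1

LCM formula: LCM(a, b) = (a × b) / GCD(a, b)
LCM(61, 120) = (61 × 120) / 1
LCM(61, 120) = 7320 / 1
LCM(61, 120) = 7320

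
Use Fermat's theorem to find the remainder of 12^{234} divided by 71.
49

By Fermat's Little Theorem, a^(p-1) ≡ 1 (mod p) for prime p and gcd(a, p) = 1
Here p = 71, so 12^70 ≡ 1 (mod 71)
We can reduce the exponent: 234 mod 70 = 24
So 12^234 ≡ 12^24 (mod 71)
Computing: 12^24 mod 71 = 49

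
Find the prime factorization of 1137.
3 × 379

Divide by primes starting from smallest:
1137 ÷ 3 = 379
379 ÷ 379 = 1

1137 = 3 × 379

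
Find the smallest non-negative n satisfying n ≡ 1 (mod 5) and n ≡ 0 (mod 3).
M = 5 × 3 = 15. M₁ = 3, y₁ ≡ 2 (mod 5). M₂ = 5, y₂ ≡ 2 (mod 3). n = 1×3×2 + 0×5×2 ≡ 6 (mod 15)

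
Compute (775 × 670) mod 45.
40

(775 × 670) = 519250
519250 mod 45 = 40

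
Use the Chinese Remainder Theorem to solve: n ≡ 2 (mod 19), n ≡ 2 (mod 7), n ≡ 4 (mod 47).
4657

Using the Chinese Remainder Theorem:
M = product of moduli = 6251
For equation 1: M_1 = 329, 329 ≡ 6 (mod 19), inverse of 329 mod 19 is 16 (check: 6 × 16 = 96 ≡ 1 (mod 19))
For equation 2: M_2 = 893, 893 ≡ 4 (mod 7), inverse of 893 mod 7 is 2 (check: 4 × 2 = 8 ≡ 1 (mod 7))
For equation 3: M_3 = 133, 133 ≡ 39 (mod 47), inverse of 133 mod 47 is 41 (check: 39 × 41 = 1599 ≡ 1 (mod 47))
Combine: n ≡ Σ r_i×M_i×(M_i⁻¹ mod m_i) = 2×329×16 + 2×893×2 + 4×133×41 = 10528 + 3572 + 21812 = 35912
35912 mod 6251 = 4657
n ≡ 4657 (mod 6251)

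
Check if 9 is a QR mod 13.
By Euler's criterion: 9^{6} ≡ 1 (mod 13). Since this equals 1, 9 is a QR.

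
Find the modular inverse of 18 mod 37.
18^(-1) ≡ 35 (mod 37). Verification: 18 × 35 = 630 ≡ 1 (mod 37)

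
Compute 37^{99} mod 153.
10

Using successive squaring:
Binary expansion of 99: 1100011
Powers of 37 mod 153 (each is the square of the previous):
  37^1 ≡ 37 (mod 153)
  37^2 ≡ 37² = 1369 ≡ 145 (mod 153)
  37^4 ≡ 145² = 21025 ≡ 64 (mod 153)
  37^8 ≡ 64² = 4096 ≡ 118 (mod 153)
  37^16 ≡ 118² = 13924 ≡ 1 (mod 153)
  37^32 ≡ 1² = 1 ≡ 1 (mod 153)
  37^64 ≡ 1² = 1 ≡ 1 (mod 153)
99 = 64 + 32 + 2 + 1, so 37^99 = 37^64 × 37^32 × 37^2 × 37^1 ≡ 1 × 1 × 145 × 37 (mod 153)
Multiplying step by step:
  1 × 1 = 1 ≡ 1 (mod 153)
  1 × 145 = 145 ≡ 145 (mod 153)
  145 × 37 = 5365 ≡ 10 (mod 153)
Result: 37^99 ≡ 10 (mod 153)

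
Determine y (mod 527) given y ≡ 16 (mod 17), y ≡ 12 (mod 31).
322

Using the Chinese Remainder Theorem:
M = product of moduli = 527
For equation 1: M_1 = 31, 31 ≡ 14 (mod 17), inverse of 31 mod 17 is 11 (check: 14 × 11 = 154 ≡ 1 (mod 17))
For equation 2: M_2 = 17, 17 ≡ 17 (mod 31), inverse of 17 mod 31 is 11 (check: 17 × 11 = 187 ≡ 1 (mod 31))
Combine: y ≡ Σ r_i×M_i×(M_i⁻¹ mod m_i) = 16×31×11 + 12×17×11 = 5456 + 2244 = 7700
7700 mod 527 = 322
y ≡ 322 (mod 527)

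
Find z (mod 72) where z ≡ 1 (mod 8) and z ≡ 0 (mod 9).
M = 8 × 9 = 72. M₁ = 9, y₁ ≡ 1 (mod 8). M₂ = 8, y₂ ≡ 8 (mod 9). z = 1×9×1 + 0×8×8 ≡ 9 (mod 72)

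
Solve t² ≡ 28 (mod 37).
The square roots of 28 mod 37 are 19 and 18. Verify: 19² = 361 ≡ 28 (mod 37)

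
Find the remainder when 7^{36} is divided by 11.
By Fermat: 7^{10} ≡ 1 (mod 11). 36 = 3×10 + 6. So 7^{36} ≡ 7^{6} ≡ 4 (mod 11)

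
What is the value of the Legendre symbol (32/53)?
(32/53) = 32^{26} mod 53 = -1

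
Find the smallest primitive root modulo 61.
2

A primitive root g modulo p has order p-1 = 60
Prime divisors of 60: [2, 3, 5]
g is a primitive root iff g^(60/q) ≢ 1 (mod 61) for each prime divisor q
Testing small values:
  g = 2: 2^30 ≡ 60, 2^20 ≡ 47, 2^12 ≡ 9 (mod 61) → none is 1, primitive root!
The smallest primitive root is 2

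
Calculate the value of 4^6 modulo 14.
6 = 4 + 2 (binary 110). Repeated squaring mod 14: 4^1 ≡ 4; 4^2 ≡ 4² = 16 ≡ 2; 4^4 ≡ 2² = 4 ≡ 4. Multiply: 4^6 = 4^4 × 4^2 ≡ 4 × 2 (mod 14): 4 × 2 = 8 ≡ 8. So 4^6 ≡ 8 (mod 14).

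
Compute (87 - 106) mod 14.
9

(87 - 106) = -19
-19 mod 14 = 9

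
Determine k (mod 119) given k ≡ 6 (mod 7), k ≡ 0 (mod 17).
34

Using the Chinese Remainder Theorem:
M = product of moduli = 119
For equation 1: M_1 = 17, 17 ≡ 3 (mod 7), inverse of 17 mod 7 is 5 (check: 3 × 5 = 15 ≡ 1 (mod 7))
For equation 2: M_2 = 7, 7 ≡ 7 (mod 17), inverse of 7 mod 17 is 5 (check: 7 × 5 = 35 ≡ 1 (mod 17))
Combine: k ≡ Σ r_i×M_i×(M_i⁻¹ mod m_i) = 6×17×5 + 0×7×5 = 510 + 0 = 510
510 mod 119 = 34
k ≡ 34 (mod 119)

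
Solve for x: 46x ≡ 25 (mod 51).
46

Since gcd(46, 51) = 1 divides 25, a solution exists.
Multiply both sides by the inverse of 46 mod 51:
  46^(-1) mod 51 = 10
  x ≡ 10 × 25 ≡ 250 ≡ 46 (mod 51)
Verification: 46 × 46 = 2116 = 41 × 51 + 25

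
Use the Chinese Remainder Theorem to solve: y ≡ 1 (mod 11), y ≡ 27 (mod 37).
397

Using the Chinese Remainder Theorem:
M = product of moduli = 407
For equation 1: M_1 = 37, 37 ≡ 4 (mod 11), inverse of 37 mod 11 is 3 (check: 4 × 3 = 12 ≡ 1 (mod 11))
For equation 2: M_2 = 11, 11 ≡ 11 (mod 37), inverse of 11 mod 37 is 27 (check: 11 × 27 = 297 ≡ 1 (mod 37))
Combine: y ≡ Σ r_i×M_i×(M_i⁻¹ mod m_i) = 1×37×3 + 27×11×27 = 111 + 8019 = 8130
8130 mod 407 = 397
y ≡ 397 (mod 407)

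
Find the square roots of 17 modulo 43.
The square roots of 17 mod 43 are 24 and 19. Verify: 24² = 576 ≡ 17 (mod 43)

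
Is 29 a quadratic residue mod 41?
By Euler's criterion: 29^{20} ≡ 40 (mod 41). Since this equals -1 (≡ 40), 29 is not a QR.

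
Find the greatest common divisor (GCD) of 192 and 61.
1

Using the Euclidean algorithm:
192 = 3 × 61 + 9
61 = 6 × 9 + 7
9 = 1 × 7 + 2
7 = 3 × 2 + 1
2 = 2 × 1 + 0

GCD(192, 61) = 1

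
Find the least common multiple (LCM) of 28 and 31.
868

First find GCD(28, 31) using the Euclidean algorithm:
28 = 0 × 31 + 28
31 = 1 × 28 + 3
28 = 9 × 3 + 1
3 = 3 × 1 + 0
GCD(28, 31) = 1

LCM formula: LCM(a, b) = (a × b) / GCD(a, b)
LCM(28, 31) = (28 × 31) / 1
LCM(28, 31) = 868 / 1
LCM(28, 31) = 868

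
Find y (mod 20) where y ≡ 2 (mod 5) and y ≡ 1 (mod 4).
M = 5 × 4 = 20. M₁ = 4, y₁ ≡ 4 (mod 5). M₂ = 5, y₂ ≡ 1 (mod 4). y = 2×4×4 + 1×5×1 ≡ 17 (mod 20)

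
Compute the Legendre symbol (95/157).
(95/157) = 95^{78} mod 157 = -1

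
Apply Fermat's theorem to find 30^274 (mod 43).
By Fermat: 30^{42} ≡ 1 (mod 43). 274 = 6×42 + 22. So 30^{274} ≡ 30^{22} ≡ 13 (mod 43)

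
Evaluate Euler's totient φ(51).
32

Prime factorization: 51 = 3 × 17
Using the formula φ(n) = n × Π(1 - 1/p) for each prime factor p:
φ(51) = 51 × (1 - 1/3) × (1 - 1/17)
φ(51) = 32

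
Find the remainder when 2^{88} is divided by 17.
By Fermat: 2^{16} ≡ 1 (mod 17). 88 = 5×16 + 8. So 2^{88} ≡ 2^{8} ≡ 1 (mod 17)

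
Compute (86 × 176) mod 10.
6

(86 × 176) = 15136
15136 mod 10 = 6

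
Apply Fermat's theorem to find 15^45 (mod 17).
By Fermat: 15^{16} ≡ 1 (mod 17). 45 = 2×16 + 13. So 15^{45} ≡ 15^{13} ≡ 2 (mod 17)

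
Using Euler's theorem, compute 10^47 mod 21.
By Euler: 10^{12} ≡ 1 (mod 21) since gcd(10, 21) = 1. 47 = 3×12 + 11. So 10^{47} ≡ 10^{11} ≡ 19 (mod 21)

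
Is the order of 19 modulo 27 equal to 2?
No, the actual order is 3, not 2.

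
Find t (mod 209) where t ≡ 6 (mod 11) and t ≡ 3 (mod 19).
M = 11 × 19 = 209. M₁ = 19, y₁ ≡ 7 (mod 11). M₂ = 11, y₂ ≡ 7 (mod 19). t = 6×19×7 + 3×11×7 ≡ 193 (mod 209)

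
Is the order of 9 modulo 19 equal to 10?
No, the actual order is 9, not 10.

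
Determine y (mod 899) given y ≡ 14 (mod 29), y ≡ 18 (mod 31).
855

Using the Chinese Remainder Theorem:
M = product of moduli = 899
For equation 1: M_1 = 31, 31 ≡ 2 (mod 29), inverse of 31 mod 29 is 15 (check: 2 × 15 = 30 ≡ 1 (mod 29))
For equation 2: M_2 = 29, 29 ≡ 29 (mod 31), inverse of 29 mod 31 is 15 (check: 29 × 15 = 435 ≡ 1 (mod 31))
Combine: y ≡ Σ r_i×M_i×(M_i⁻¹ mod m_i) = 14×31×15 + 18×29×15 = 6510 + 7830 = 14340
14340 mod 899 = 855
y ≡ 855 (mod 899)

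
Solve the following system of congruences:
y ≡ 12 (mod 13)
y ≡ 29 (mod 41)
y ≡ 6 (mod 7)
1546

Using the Chinese Remainder Theorem:
M = product of moduli = 3731
For equation 1: M_1 = 287, 287 ≡ 1 (mod 13), inverse of 287 mod 13 is 1 (check: 1 × 1 = 1 ≡ 1 (mod 13))
For equation 2: M_2 = 91, 91 ≡ 9 (mod 41), inverse of 91 mod 41 is 32 (check: 9 × 32 = 288 ≡ 1 (mod 41))
For equation 3: M_3 = 533, 533 ≡ 1 (mod 7), inverse of 533 mod 7 is 1 (check: 1 × 1 = 1 ≡ 1 (mod 7))
Combine: y ≡ Σ r_i×M_i×(M_i⁻¹ mod m_i) = 12×287×1 + 29×91×32 + 6×533×1 = 3444 + 84448 + 3198 = 91090
91090 mod 3731 = 1546
y ≡ 1546 (mod 3731)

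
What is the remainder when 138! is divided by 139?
By Wilson's theorem, (138)! ≡ -1 ≡ 138 (mod 139)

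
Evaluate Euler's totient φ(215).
168

Prime factorization: 215 = 5 × 43
Using the formula φ(n) = n × Π(1 - 1/p) for each prime factor p:
φ(215) = 215 × (1 - 1/5) × (1 - 1/43)
φ(215) = 168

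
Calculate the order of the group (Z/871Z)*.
792

Prime factorization: 871 = 13 × 67
Using the formula φ(n) = n × Π(1 - 1/p) for each prime factor p:
φ(871) = 871 × (1 - 1/13) × (1 - 1/67)
φ(871) = 792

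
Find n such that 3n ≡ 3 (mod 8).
1

Since gcd(3, 8) = 1 divides 3, a solution exists.
Multiply both sides by the inverse of 3 mod 8:
  3^(-1) mod 8 = 3
  x ≡ 3 × 3 ≡ 9 ≡ 1 (mod 8)
Verification: 3 × 1 = 3 = 0 × 8 + 3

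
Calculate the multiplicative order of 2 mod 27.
Powers of 2 mod 27: 2^1≡2, 2^2≡4, 2^3≡8, 2^4≡16, 2^5≡5, 2^6≡10, 2^7≡20, 2^8≡13, 2^9≡26, 2^10≡25, 2^11≡23, 2^12≡19, 2^13≡11, 2^14≡22, 2^15≡17, 2^16≡7, 2^17≡14, 2^18≡1. Order = 18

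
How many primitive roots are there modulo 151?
Number of primitive roots mod 151 = φ(150) = 40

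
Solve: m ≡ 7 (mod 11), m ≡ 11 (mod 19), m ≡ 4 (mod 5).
M = 11 × 19 × 5 = 1045. M₁ = 95, y₁ ≡ 8 (mod 11). M₂ = 55, y₂ ≡ 9 (mod 19). M₃ = 209, y₃ ≡ 4 (mod 5). m = 7×95×8 + 11×55×9 + 4×209×4 ≡ 524 (mod 1045)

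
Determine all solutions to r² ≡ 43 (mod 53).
The square roots of 43 mod 53 are 34 and 19. Verify: 34² = 1156 ≡ 43 (mod 53)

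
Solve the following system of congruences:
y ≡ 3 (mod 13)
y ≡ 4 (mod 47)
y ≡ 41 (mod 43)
21154

Using the Chinese Remainder Theorem:
M = product of moduli = 26273
For equation 1: M_1 = 2021, 2021 ≡ 6 (mod 13), inverse of 2021 mod 13 is 11 (check: 6 × 11 = 66 ≡ 1 (mod 13))
For equation 2: M_2 = 559, 559 ≡ 42 (mod 47), inverse of 559 mod 47 is 28 (check: 42 × 28 = 1176 ≡ 1 (mod 47))
For equation 3: M_3 = 611, 611 ≡ 9 (mod 43), inverse of 611 mod 43 is 24 (check: 9 × 24 = 216 ≡ 1 (mod 43))
Combine: y ≡ Σ r_i×M_i×(M_i⁻¹ mod m_i) = 3×2021×11 + 4×559×28 + 41×611×24 = 66693 + 62608 + 601224 = 730525
730525 mod 26273 = 21154
y ≡ 21154 (mod 26273)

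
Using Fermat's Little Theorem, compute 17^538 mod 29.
By Fermat: 17^{28} ≡ 1 (mod 29). 538 ≡ 6 (mod 28). So 17^{538} ≡ 17^{6} ≡ 28 (mod 29)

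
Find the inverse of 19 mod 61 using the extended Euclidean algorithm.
Extended GCD: 19(-16) + 61(5) = 1. So 19^(-1) ≡ 45 ≡ 45 (mod 61). Verify: 19 × 45 = 855 ≡ 1 (mod 61)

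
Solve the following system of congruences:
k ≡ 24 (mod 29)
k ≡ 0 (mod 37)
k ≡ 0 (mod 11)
9768

Using the Chinese Remainder Theorem:
M = product of moduli = 11803
For equation 1: M_1 = 407, 407 ≡ 1 (mod 29), inverse of 407 mod 29 is 1 (check: 1 × 1 = 1 ≡ 1 (mod 29))
For equation 2: M_2 = 319, 319 ≡ 23 (mod 37), inverse of 319 mod 37 is 29 (check: 23 × 29 = 667 ≡ 1 (mod 37))
For equation 3: M_3 = 1073, 1073 ≡ 6 (mod 11), inverse of 1073 mod 11 is 2 (check: 6 × 2 = 12 ≡ 1 (mod 11))
Combine: k ≡ Σ r_i×M_i×(M_i⁻¹ mod m_i) = 24×407×1 + 0×319×29 + 0×1073×2 = 9768 + 0 + 0 = 9768
9768 mod 11803 = 9768
k ≡ 9768 (mod 11803)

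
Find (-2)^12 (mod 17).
Using repeated squaring. (-2) ≡ 15 (mod 17). 12 = 8 + 4 (binary 1100). Repeated squaring mod 17: 15^1 ≡ 15; 15^2 ≡ 15² = 225 ≡ 4; 15^4 ≡ 4² = 16 ≡ 16; 15^8 ≡ 16² = 256 ≡ 1. Multiply: (-2)^12 ≡ 15^8 × 15^4 ≡ 1 × 16 (mod 17): 1 × 16 = 16 ≡ 16. So (-2)^12 ≡ 16 (mod 17).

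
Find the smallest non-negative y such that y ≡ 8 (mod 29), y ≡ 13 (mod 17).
472

Using the Chinese Remainder Theorem:
M = product of moduli = 493
For equation 1: M_1 = 17, 17 ≡ 17 (mod 29), inverse of 17 mod 29 is 12 (check: 17 × 12 = 204 ≡ 1 (mod 29))
For equation 2: M_2 = 29, 29 ≡ 12 (mod 17), inverse of 29 mod 17 is 10 (check: 12 × 10 = 120 ≡ 1 (mod 17))
Combine: y ≡ Σ r_i×M_i×(M_i⁻¹ mod m_i) = 8×17×12 + 13×29×10 = 1632 + 3770 = 5402
5402 mod 493 = 472
y ≡ 472 (mod 493)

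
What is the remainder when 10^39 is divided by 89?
Using repeated squaring. 39 = 32 + 4 + 2 + 1 (binary 100111). Repeated squaring mod 89: 10^1 ≡ 10; 10^2 ≡ 10² = 100 ≡ 11; 10^4 ≡ 11² = 121 ≡ 32; 10^8 ≡ 32² = 1024 ≡ 45; 10^16 ≡ 45² = 2025 ≡ 67; 10^32 ≡ 67² = 4489 ≡ 39. Multiply: 10^39 = 10^32 × 10^4 × 10^2 × 10^1 ≡ 39 × 32 × 11 × 10 (mod 89): 39 × 32 = 1248 ≡ 2; 2 × 11 = 22 ≡ 22; 22 × 10 = 220 ≡ 42. So 10^39 ≡ 42 (mod 89).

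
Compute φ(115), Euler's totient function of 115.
88

Prime factorization: 115 = 5 × 23
Using the formula φ(n) = n × Π(1 - 1/p) for each prime factor p:
φ(115) = 115 × (1 - 1/5) × (1 - 1/23)
φ(115) = 88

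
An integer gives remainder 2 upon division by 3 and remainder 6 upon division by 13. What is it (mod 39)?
M = 3 × 13 = 39. M₁ = 13, y₁ ≡ 1 (mod 3). M₂ = 3, y₂ ≡ 9 (mod 13). r = 2×13×1 + 6×3×9 ≡ 32 (mod 39). The smallest positive such number is 32.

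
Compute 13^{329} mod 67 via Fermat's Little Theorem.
31

By Fermat's Little Theorem, a^(p-1) ≡ 1 (mod p) for prime p and gcd(a, p) = 1
Here p = 67, so 13^66 ≡ 1 (mod 67)
We can reduce the exponent: 329 mod 66 = 65
So 13^329 ≡ 13^65 (mod 67)
Computing: 13^65 mod 67 = 31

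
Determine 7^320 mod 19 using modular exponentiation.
Using Fermat: 7^{18} ≡ 1 (mod 19). 320 ≡ 14 (mod 18). So 7^{320} ≡ 7^{14} ≡ 11 (mod 19)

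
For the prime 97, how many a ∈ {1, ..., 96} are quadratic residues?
For prime 97, there are (p-1)/2 = (97-1)/2 = 48 quadratic residues (excluding 0).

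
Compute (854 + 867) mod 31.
16

(854 + 867) = 1721
1721 mod 31 = 16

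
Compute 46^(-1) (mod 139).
46^(-1) ≡ 136 (mod 139). Verification: 46 × 136 = 6256 ≡ 1 (mod 139)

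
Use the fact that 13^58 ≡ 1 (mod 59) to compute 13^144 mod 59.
By Fermat: 13^{58} ≡ 1 (mod 59). 144 = 2×58 + 28. So 13^{144} ≡ 13^{28} ≡ 9 (mod 59)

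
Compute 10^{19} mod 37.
10

Using successive squaring:
Binary expansion of 19: 10011
Powers of 10 mod 37 (each is the square of the previous):
  10^1 ≡ 10 (mod 37)
  10^2 ≡ 10² = 100 ≡ 26 (mod 37)
  10^4 ≡ 26² = 676 ≡ 10 (mod 37)
  10^8 ≡ 10² = 100 ≡ 26 (mod 37)
  10^16 ≡ 26² = 676 ≡ 10 (mod 37)
19 = 16 + 2 + 1, so 10^19 = 10^16 × 10^2 × 10^1 ≡ 10 × 26 × 10 (mod 37)
Multiplying step by step:
  10 × 26 = 260 ≡ 1 (mod 37)
  1 × 10 = 10 ≡ 10 (mod 37)
Result: 10^19 ≡ 10 (mod 37)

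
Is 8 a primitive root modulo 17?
p - 1 = 16 has prime divisors 2. Check 8^(16/q) mod 17 for each: 8^(16/2) = 8^8 ≡ 1 (mod 17). Since 8^8 ≡ 1 (mod 17), the order of 8 divides 8 (in fact the order is 8) ≠ 16, so it is not a primitive root.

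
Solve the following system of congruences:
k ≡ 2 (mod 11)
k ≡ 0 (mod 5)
35

Using the Chinese Remainder Theorem:
M = product of moduli = 55
For equation 1: M_1 = 5, 5 ≡ 5 (mod 11), inverse of 5 mod 11 is 9 (check: 5 × 9 = 45 ≡ 1 (mod 11))
For equation 2: M_2 = 11, 11 ≡ 1 (mod 5), inverse of 11 mod 5 is 1 (check: 1 × 1 = 1 ≡ 1 (mod 5))
Combine: k ≡ Σ r_i×M_i×(M_i⁻¹ mod m_i) = 2×5×9 + 0×11×1 = 90 + 0 = 90
90 mod 55 = 35
k ≡ 35 (mod 55)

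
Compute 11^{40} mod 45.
16

Using successive squaring:
Binary expansion of 40: 101000
Powers of 11 mod 45 (each is the square of the previous):
  11^1 ≡ 11 (mod 45)
  11^2 ≡ 11² = 121 ≡ 31 (mod 45)
  11^4 ≡ 31² = 961 ≡ 16 (mod 45)
  11^8 ≡ 16² = 256 ≡ 31 (mod 45)
  11^16 ≡ 31² = 961 ≡ 16 (mod 45)
  11^32 ≡ 16² = 256 ≡ 31 (mod 45)
40 = 32 + 8, so 11^40 = 11^32 × 11^8 ≡ 31 × 31 (mod 45)
Multiplying step by step:
  31 × 31 = 961 ≡ 16 (mod 45)
Result: 11^40 ≡ 16 (mod 45)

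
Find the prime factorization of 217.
7 × 31

Divide by primes starting from smallest:
217 ÷ 7 = 31
31 ÷ 31 = 1

217 = 7 × 31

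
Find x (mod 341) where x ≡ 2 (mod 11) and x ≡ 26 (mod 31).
M = 11 × 31 = 341. M₁ = 31, y₁ ≡ 5 (mod 11). M₂ = 11, y₂ ≡ 17 (mod 31). x = 2×31×5 + 26×11×17 ≡ 57 (mod 341)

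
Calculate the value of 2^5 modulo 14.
5 = 4 + 1 (binary 101). Repeated squaring mod 14: 2^1 ≡ 2; 2^2 ≡ 2² = 4 ≡ 4; 2^4 ≡ 4² = 16 ≡ 2. Multiply: 2^5 = 2^4 × 2^1 ≡ 2 × 2 (mod 14): 2 × 2 = 4 ≡ 4. So 2^5 ≡ 4 (mod 14).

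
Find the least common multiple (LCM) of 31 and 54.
1674

First find GCD(31, 54) using the Euclidean algorithm:
31 = 0 × 54 + 31
54 = 1 × 31 + 23
31 = 1 × 23 + 8
23 = 2 × 8 + 7
8 = 1 × 7 + 1
7 = 7 × 1 + 0
GCD(31, 54) = 1

LCM formula: LCM(a, b) = (a × b) / GCD(a, b)
LCM(31, 54) = (31 × 54) / 1
LCM(31, 54) = 1674 / 1
LCM(31, 54) = 1674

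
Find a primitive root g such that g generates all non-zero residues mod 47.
p - 1 = 46 has prime divisors 2, 23. h is a primitive root mod 47 iff h^(46/q) ≢ 1 (mod 47) for each such q.
h = 2: 2^23 ≡ 1, 2^2 ≡ 4 (mod 47); 2^23 ≡ 1, so not a primitive root.
h = 3: 3^23 ≡ 1, 3^2 ≡ 9 (mod 47); 3^23 ≡ 1, so not a primitive root.
h = 4: 4^23 ≡ 1, 4^2 ≡ 16 (mod 47); 4^23 ≡ 1, so not a primitive root.
h = 5: 5^23 ≡ 46, 5^2 ≡ 25 (mod 47); none is 1, so 5 has order 46 and is a primitive root.
The smallest primitive root mod 47 is g = 5.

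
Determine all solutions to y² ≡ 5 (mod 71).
The square roots of 5 mod 71 are 54 and 17. Verify: 54² = 2916 ≡ 5 (mod 71)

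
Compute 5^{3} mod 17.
6

Using successive squaring:
Binary expansion of 3: 11
Powers of 5 mod 17 (each is the square of the previous):
  5^1 ≡ 5 (mod 17)
  5^2 ≡ 5² = 25 ≡ 8 (mod 17)
3 = 2 + 1, so 5^3 = 5^2 × 5^1 ≡ 8 × 5 (mod 17)
Multiplying step by step:
  8 × 5 = 40 ≡ 6 (mod 17)
Result: 5^3 ≡ 6 (mod 17)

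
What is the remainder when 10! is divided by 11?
By Wilson's theorem, (10)! ≡ -1 ≡ 10 (mod 11)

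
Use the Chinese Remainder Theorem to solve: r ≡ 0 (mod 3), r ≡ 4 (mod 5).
M = 3 × 5 = 15. M₁ = 5, y₁ ≡ 2 (mod 3). M₂ = 3, y₂ ≡ 2 (mod 5). r = 0×5×2 + 4×3×2 ≡ 9 (mod 15)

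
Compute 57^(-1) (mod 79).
61

Using Extended Euclidean Algorithm:
gcd(57, 79) = 1
Bezout coefficients: 57 × -18 + 79 × 13 = 1
So 57 × -18 ≡ 1 (mod 79)
The inverse is -18 mod 79 = 61
Verification: 57 × 61 = 3477 = 44 × 79 + 1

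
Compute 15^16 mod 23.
Using repeated squaring. 16 = 16 (binary 10000). Repeated squaring mod 23: 15^1 ≡ 15; 15^2 ≡ 15² = 225 ≡ 18; 15^4 ≡ 18² = 324 ≡ 2; 15^8 ≡ 2² = 4 ≡ 4; 15^16 ≡ 4² = 16 ≡ 16. So 15^16 ≡ 16 (mod 23).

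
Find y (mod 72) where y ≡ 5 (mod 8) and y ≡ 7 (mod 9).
M = 8 × 9 = 72. M₁ = 9, y₁ ≡ 1 (mod 8). M₂ = 8, y₂ ≡ 8 (mod 9). y = 5×9×1 + 7×8×8 ≡ 61 (mod 72)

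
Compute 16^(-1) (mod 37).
16^(-1) ≡ 7 (mod 37). Verification: 16 × 7 = 112 ≡ 1 (mod 37)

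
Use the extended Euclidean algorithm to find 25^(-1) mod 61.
Extended GCD: 25(22) + 61(-9) = 1. So 25^(-1) ≡ 22 ≡ 22 (mod 61). Verify: 25 × 22 = 550 ≡ 1 (mod 61)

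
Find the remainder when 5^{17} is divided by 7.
By Fermat: 5^{6} ≡ 1 (mod 7). 17 = 2×6 + 5. So 5^{17} ≡ 5^{5} ≡ 3 (mod 7)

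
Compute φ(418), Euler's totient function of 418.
180

Prime factorization: 418 = 2 × 11 × 19
Using the formula φ(n) = n × Π(1 - 1/p) for each prime factor p:
φ(418) = 418 × (1 - 1/2) × (1 - 1/11) × (1 - 1/19)
φ(418) = 180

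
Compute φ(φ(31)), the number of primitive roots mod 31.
Number of primitive roots mod 31 = φ(30) = 8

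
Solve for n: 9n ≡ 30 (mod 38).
16

Since gcd(9, 38) = 1 divides 30, a solution exists.
Multiply both sides by the inverse of 9 mod 38:
  9^(-1) mod 38 = 17
  x ≡ 17 × 30 ≡ 510 ≡ 16 (mod 38)
Verification: 9 × 16 = 144 = 3 × 38 + 30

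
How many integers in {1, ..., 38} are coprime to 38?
18

Prime factorization: 38 = 2 × 19
Using the formula φ(n) = n × Π(1 - 1/p) for each prime factor p:
φ(38) = 38 × (1 - 1/2) × (1 - 1/19)
φ(38) = 18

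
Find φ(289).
272

Prime factorization: 289 = 17^2
Using the formula φ(n) = n × Π(1 - 1/p) for each prime factor p:
φ(289) = 289 × (1 - 1/17)
φ(289) = 272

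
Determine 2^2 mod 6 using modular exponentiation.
2 = 2 (binary 10). Repeated squaring mod 6: 2^1 ≡ 2; 2^2 ≡ 2² = 4 ≡ 4. So 2^2 ≡ 4 (mod 6).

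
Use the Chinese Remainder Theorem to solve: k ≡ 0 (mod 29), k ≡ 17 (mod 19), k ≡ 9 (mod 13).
6496

Using the Chinese Remainder Theorem:
M = product of moduli = 7163
For equation 1: M_1 = 247, 247 ≡ 15 (mod 29), inverse of 247 mod 29 is 2 (check: 15 × 2 = 30 ≡ 1 (mod 29))
For equation 2: M_2 = 377, 377 ≡ 16 (mod 19), inverse of 377 mod 19 is 6 (check: 16 × 6 = 96 ≡ 1 (mod 19))
For equation 3: M_3 = 551, 551 ≡ 5 (mod 13), inverse of 551 mod 13 is 8 (check: 5 × 8 = 40 ≡ 1 (mod 13))
Combine: k ≡ Σ r_i×M_i×(M_i⁻¹ mod m_i) = 0×247×2 + 17×377×6 + 9×551×8 = 0 + 38454 + 39672 = 78126
78126 mod 7163 = 6496
k ≡ 6496 (mod 7163)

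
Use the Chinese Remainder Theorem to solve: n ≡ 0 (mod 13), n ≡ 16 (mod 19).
130

Using the Chinese Remainder Theorem:
M = product of moduli = 247
For equation 1: M_1 = 19, 19 ≡ 6 (mod 13), inverse of 19 mod 13 is 11 (check: 6 × 11 = 66 ≡ 1 (mod 13))
For equation 2: M_2 = 13, 13 ≡ 13 (mod 19), inverse of 13 mod 19 is 3 (check: 13 × 3 = 39 ≡ 1 (mod 19))
Combine: n ≡ Σ r_i×M_i×(M_i⁻¹ mod m_i) = 0×19×11 + 16×13×3 = 0 + 624 = 624
624 mod 247 = 130
n ≡ 130 (mod 247)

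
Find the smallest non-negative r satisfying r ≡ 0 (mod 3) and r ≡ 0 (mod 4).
M = 3 × 4 = 12. M₁ = 4, y₁ ≡ 1 (mod 3). M₂ = 3, y₂ ≡ 3 (mod 4). r = 0×4×1 + 0×3×3 ≡ 0 (mod 12)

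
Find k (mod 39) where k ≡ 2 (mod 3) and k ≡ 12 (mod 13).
M = 3 × 13 = 39. M₁ = 13, y₁ ≡ 1 (mod 3). M₂ = 3, y₂ ≡ 9 (mod 13). k = 2×13×1 + 12×3×9 ≡ 38 (mod 39)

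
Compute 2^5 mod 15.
5 = 4 + 1 (binary 101). Repeated squaring mod 15: 2^1 ≡ 2; 2^2 ≡ 2² = 4 ≡ 4; 2^4 ≡ 4² = 16 ≡ 1. Multiply: 2^5 = 2^4 × 2^1 ≡ 1 × 2 (mod 15): 1 × 2 = 2 ≡ 2. So 2^5 ≡ 2 (mod 15).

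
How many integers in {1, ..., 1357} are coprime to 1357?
1276

Prime factorization: 1357 = 23 × 59
Using the formula φ(n) = n × Π(1 - 1/p) for each prime factor p:
φ(1357) = 1357 × (1 - 1/23) × (1 - 1/59)
φ(1357) = 1276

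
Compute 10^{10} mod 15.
10

Using successive squaring:
Binary expansion of 10: 1010
Powers of 10 mod 15 (each is the square of the previous):
  10^1 ≡ 10 (mod 15)
  10^2 ≡ 10² = 100 ≡ 10 (mod 15)
  10^4 ≡ 10² = 100 ≡ 10 (mod 15)
  10^8 ≡ 10² = 100 ≡ 10 (mod 15)
10 = 8 + 2, so 10^10 = 10^8 × 10^2 ≡ 10 × 10 (mod 15)
Multiplying step by step:
  10 × 10 = 100 ≡ 10 (mod 15)
Result: 10^10 ≡ 10 (mod 15)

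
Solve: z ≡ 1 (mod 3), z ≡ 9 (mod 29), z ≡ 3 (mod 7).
M = 3 × 29 × 7 = 609. M₁ = 203, y₁ ≡ 2 (mod 3). M₂ = 21, y₂ ≡ 18 (mod 29). M₃ = 87, y₃ ≡ 5 (mod 7). z = 1×203×2 + 9×21×18 + 3×87×5 ≡ 241 (mod 609)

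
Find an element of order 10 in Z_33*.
2 has order 10 mod 33 since 2^{10} ≡ 1 (mod 33) and no smaller power works.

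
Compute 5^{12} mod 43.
41

Using successive squaring:
Binary expansion of 12: 1100
Powers of 5 mod 43 (each is the square of the previous):
  5^1 ≡ 5 (mod 43)
  5^2 ≡ 5² = 25 ≡ 25 (mod 43)
  5^4 ≡ 25² = 625 ≡ 23 (mod 43)
  5^8 ≡ 23² = 529 ≡ 13 (mod 43)
12 = 8 + 4, so 5^12 = 5^8 × 5^4 ≡ 13 × 23 (mod 43)
Multiplying step by step:
  13 × 23 = 299 ≡ 41 (mod 43)
Result: 5^12 ≡ 41 (mod 43)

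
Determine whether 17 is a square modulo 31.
By Euler's criterion: 17^{15} ≡ 30 (mod 31). Since this equals -1 (≡ 30), 17 is not a QR.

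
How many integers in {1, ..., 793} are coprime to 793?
720

Prime factorization: 793 = 13 × 61
Using the formula φ(n) = n × Π(1 - 1/p) for each prime factor p:
φ(793) = 793 × (1 - 1/13) × (1 - 1/61)
φ(793) = 720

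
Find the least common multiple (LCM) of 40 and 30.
120

First find GCD(40, 30) using the Euclidean algorithm:
40 = 1 × 30 + 10
30 = 3 × 10 + 0
GCD(40, 30) = 10

LCM formula: LCM(a, b) = (a × b) / GCD(a, b)
LCM(40, 30) = (40 × 30) / 10
LCM(40, 30) = 1200 / 10
LCM(40, 30) = 120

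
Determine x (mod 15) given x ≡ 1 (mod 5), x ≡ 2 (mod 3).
11

Using the Chinese Remainder Theorem:
M = product of moduli = 15
For equation 1: M_1 = 3, 3 ≡ 3 (mod 5), inverse of 3 mod 5 is 2 (check: 3 × 2 = 6 ≡ 1 (mod 5))
For equation 2: M_2 = 5, 5 ≡ 2 (mod 3), inverse of 5 mod 3 is 2 (check: 2 × 2 = 4 ≡ 1 (mod 3))
Combine: x ≡ Σ r_i×M_i×(M_i⁻¹ mod m_i) = 1×3×2 + 2×5×2 = 6 + 20 = 26
26 mod 15 = 11
x ≡ 11 (mod 15)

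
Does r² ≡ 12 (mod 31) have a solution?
By Euler's criterion: 12^{15} ≡ 30 (mod 31). Since this equals -1 (≡ 30), 12 is not a QR.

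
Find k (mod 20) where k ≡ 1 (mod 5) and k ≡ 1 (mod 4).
M = 5 × 4 = 20. M₁ = 4, y₁ ≡ 4 (mod 5). M₂ = 5, y₂ ≡ 1 (mod 4). k = 1×4×4 + 1×5×1 ≡ 1 (mod 20)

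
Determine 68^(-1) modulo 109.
68^(-1) ≡ 101 (mod 109). Verification: 68 × 101 = 6868 ≡ 1 (mod 109)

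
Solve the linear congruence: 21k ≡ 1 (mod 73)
7

Since gcd(21, 73) = 1 divides 1, a solution exists.
Multiply both sides by the inverse of 21 mod 73:
  21^(-1) mod 73 = 7
  x ≡ 7 × 1 ≡ 7 ≡ 7 (mod 73)
Verification: 21 × 7 = 147 = 2 × 73 + 1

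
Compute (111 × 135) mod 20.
5

(111 × 135) = 14985
14985 mod 20 = 5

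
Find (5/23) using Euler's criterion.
(5/23) = 5^{11} mod 23 = -1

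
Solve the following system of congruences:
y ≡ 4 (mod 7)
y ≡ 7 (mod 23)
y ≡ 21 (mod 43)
6815

Using the Chinese Remainder Theorem:
M = product of moduli = 6923
For equation 1: M_1 = 989, 989 ≡ 2 (mod 7), inverse of 989 mod 7 is 4 (check: 2 × 4 = 8 ≡ 1 (mod 7))
For equation 2: M_2 = 301, 301 ≡ 2 (mod 23), inverse of 301 mod 23 is 12 (check: 2 × 12 = 24 ≡ 1 (mod 23))
For equation 3: M_3 = 161, 161 ≡ 32 (mod 43), inverse of 161 mod 43 is 39 (check: 32 × 39 = 1248 ≡ 1 (mod 43))
Combine: y ≡ Σ r_i×M_i×(M_i⁻¹ mod m_i) = 4×989×4 + 7×301×12 + 21×161×39 = 15824 + 25284 + 131859 = 172967
172967 mod 6923 = 6815
y ≡ 6815 (mod 6923)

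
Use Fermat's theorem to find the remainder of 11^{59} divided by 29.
26

By Fermat's Little Theorem, a^(p-1) ≡ 1 (mod p) for prime p and gcd(a, p) = 1
Here p = 29, so 11^28 ≡ 1 (mod 29)
We can reduce the exponent: 59 mod 28 = 3
So 11^59 ≡ 11^3 (mod 29)
Computing: 11^3 mod 29 = 26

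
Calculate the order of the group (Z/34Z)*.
16

Prime factorization: 34 = 2 × 17
Using the formula φ(n) = n × Π(1 - 1/p) for each prime factor p:
φ(34) = 34 × (1 - 1/2) × (1 - 1/17)
φ(34) = 16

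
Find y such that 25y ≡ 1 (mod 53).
25^(-1) ≡ 17 (mod 53). Verification: 25 × 17 = 425 ≡ 1 (mod 53)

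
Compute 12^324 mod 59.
Using Fermat: 12^{58} ≡ 1 (mod 59). 324 ≡ 34 (mod 58). So 12^{324} ≡ 12^{34} ≡ 29 (mod 59)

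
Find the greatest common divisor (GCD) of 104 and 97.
1

Using the Euclidean algorithm:
104 = 1 × 97 + 7
97 = 13 × 7 + 6
7 = 1 × 6 + 1
6 = 6 × 1 + 0

GCD(104, 97) = 1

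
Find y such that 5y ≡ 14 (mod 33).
16

Since gcd(5, 33) = 1 divides 14, a solution exists.
Multiply both sides by the inverse of 5 mod 33:
  5^(-1) mod 33 = 20
  x ≡ 20 × 14 ≡ 280 ≡ 16 (mod 33)
Verification: 5 × 16 = 80 = 2 × 33 + 14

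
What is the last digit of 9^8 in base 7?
9 ≡ 2 (mod 7). 8 = 8 (binary 1000). Repeated squaring mod 7: 2^1 ≡ 2; 2^2 ≡ 2² = 4 ≡ 4; 2^4 ≡ 4² = 16 ≡ 2; 2^8 ≡ 2² = 4 ≡ 4. So 9^8 ≡ 4 (mod 7).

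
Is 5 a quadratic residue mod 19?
By Euler's criterion: 5^{9} ≡ 1 (mod 19). Since this equals 1, 5 is a QR.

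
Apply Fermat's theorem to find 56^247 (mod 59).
By Fermat: 56^{58} ≡ 1 (mod 59). 247 = 4×58 + 15. So 56^{247} ≡ 56^{15} ≡ 11 (mod 59)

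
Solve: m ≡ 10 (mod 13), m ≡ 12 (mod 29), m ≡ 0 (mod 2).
M = 13 × 29 × 2 = 754. M₁ = 58, y₁ ≡ 11 (mod 13). M₂ = 26, y₂ ≡ 19 (mod 29). M₃ = 377, y₃ ≡ 1 (mod 2). m = 10×58×11 + 12×26×19 + 0×377×1 ≡ 244 (mod 754)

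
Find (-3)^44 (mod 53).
Using repeated squaring. (-3) ≡ 50 (mod 53). 44 = 32 + 8 + 4 (binary 101100). Repeated squaring mod 53: 50^1 ≡ 50; 50^2 ≡ 50² = 2500 ≡ 9; 50^4 ≡ 9² = 81 ≡ 28; 50^8 ≡ 28² = 784 ≡ 42; 50^16 ≡ 42² = 1764 ≡ 15; 50^32 ≡ 15² = 225 ≡ 13. Multiply: (-3)^44 ≡ 50^32 × 50^8 × 50^4 ≡ 13 × 42 × 28 (mod 53): 13 × 42 = 546 ≡ 16; 16 × 28 = 448 ≡ 24. So (-3)^44 ≡ 24 (mod 53).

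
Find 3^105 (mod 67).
Using Fermat: 3^{66} ≡ 1 (mod 67). 105 ≡ 39 (mod 66). So 3^{105} ≡ 3^{39} ≡ 8 (mod 67)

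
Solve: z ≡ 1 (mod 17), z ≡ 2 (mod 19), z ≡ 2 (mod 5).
M = 17 × 19 × 5 = 1615. M₁ = 95, y₁ ≡ 12 (mod 17). M₂ = 85, y₂ ≡ 17 (mod 19). M₃ = 323, y₃ ≡ 2 (mod 5). z = 1×95×12 + 2×85×17 + 2×323×2 ≡ 477 (mod 1615)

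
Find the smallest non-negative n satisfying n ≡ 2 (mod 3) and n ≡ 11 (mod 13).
M = 3 × 13 = 39. M₁ = 13, y₁ ≡ 1 (mod 3). M₂ = 3, y₂ ≡ 9 (mod 13). n = 2×13×1 + 11×3×9 ≡ 11 (mod 39)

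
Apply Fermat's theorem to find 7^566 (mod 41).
By Fermat: 7^{40} ≡ 1 (mod 41). 566 ≡ 6 (mod 40). So 7^{566} ≡ 7^{6} ≡ 20 (mod 41)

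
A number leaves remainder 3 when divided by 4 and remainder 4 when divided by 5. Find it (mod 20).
M = 4 × 5 = 20. M₁ = 5, y₁ ≡ 1 (mod 4). M₂ = 4, y₂ ≡ 4 (mod 5). z = 3×5×1 + 4×4×4 ≡ 19 (mod 20)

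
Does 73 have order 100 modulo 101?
p - 1 = 100 has prime divisors 2, 5. Check 73^(100/q) mod 101 for each: 73^(100/2) = 73^50 ≡ 100, 73^(100/5) = 73^20 ≡ 95 (mod 101). None of these is 1, so 73 has order 100 = φ(101), so it is a primitive root mod 101.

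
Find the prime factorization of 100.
2^2 × 5^2

Divide by primes starting from smallest:
100 ÷ 2 = 50
50 ÷ 2 = 25
25 ÷ 5 = 5
5 ÷ 5 = 1

100 = 2^2 × 5^2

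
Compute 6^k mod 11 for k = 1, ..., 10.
g^1, g^2, ..., g^{10} mod 11: {6, 3, 7, 9, 10, 5, 8, 4, 2, 1}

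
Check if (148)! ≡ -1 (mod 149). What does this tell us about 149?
(148)! mod 149 = 148. Since this equals -1 (mod 149), Wilson confirms 149 is prime.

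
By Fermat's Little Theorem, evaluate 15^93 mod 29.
By Fermat: 15^{28} ≡ 1 (mod 29). 93 = 3×28 + 9. So 15^{93} ≡ 15^{9} ≡ 26 (mod 29)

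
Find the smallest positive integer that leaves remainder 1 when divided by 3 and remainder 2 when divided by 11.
M = 3 × 11 = 33. M₁ = 11, y₁ ≡ 2 (mod 3). M₂ = 3, y₂ ≡ 4 (mod 11). n = 1×11×2 + 2×3×4 ≡ 13 (mod 33). The smallest positive such number is 13.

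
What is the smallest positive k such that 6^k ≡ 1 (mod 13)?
Powers of 6 mod 13: 6^1≡6, 6^2≡10, 6^3≡8, 6^4≡9, 6^5≡2, 6^6≡12, 6^7≡7, 6^8≡3, 6^9≡5, 6^10≡4, 6^11≡11, 6^12≡1. Order = 12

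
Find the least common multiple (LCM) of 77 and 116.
8932

First find GCD(77, 116) using the Euclidean algorithm:
77 = 0 × 116 + 77
116 = 1 × 77 + 39
77 = 1 × 39 + 38
39 = 1 × 38 + 1
38 = 38 × 1 + 0
GCD(77, 116) = 1

LCM formula: LCM(a, b) = (a × b) / GCD(a, b)
LCM(77, 116) = (77 × 116) / 1
LCM(77, 116) = 8932 / 1
LCM(77, 116) = 8932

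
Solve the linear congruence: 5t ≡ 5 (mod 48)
1

Since gcd(5, 48) = 1 divides 5, a solution exists.
Multiply both sides by the inverse of 5 mod 48:
  5^(-1) mod 48 = 29
  x ≡ 29 × 5 ≡ 145 ≡ 1 (mod 48)
Verification: 5 × 1 = 5 = 0 × 48 + 5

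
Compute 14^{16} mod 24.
16

Using successive squaring:
Binary expansion of 16: 10000
Powers of 14 mod 24 (each is the square of the previous):
  14^1 ≡ 14 (mod 24)
  14^2 ≡ 14² = 196 ≡ 4 (mod 24)
  14^4 ≡ 4² = 16 ≡ 16 (mod 24)
  14^8 ≡ 16² = 256 ≡ 16 (mod 24)
  14^16 ≡ 16² = 256 ≡ 16 (mod 24)
16 is a power of 2, so 14^16 is the last square: ≡ 16 (mod 24)
Result: 14^16 ≡ 16 (mod 24)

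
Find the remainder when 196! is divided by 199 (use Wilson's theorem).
(198)! = (196)! × (197) × (198) ≡ -1 (mod 199). So (196)! ≡ -1 × [(198)(197)]^(-1) ≡ 99 (mod 199)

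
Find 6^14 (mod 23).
Using repeated squaring. 14 = 8 + 4 + 2 (binary 1110). Repeated squaring mod 23: 6^1 ≡ 6; 6^2 ≡ 6² = 36 ≡ 13; 6^4 ≡ 13² = 169 ≡ 8; 6^8 ≡ 8² = 64 ≡ 18. Multiply: 6^14 = 6^8 × 6^4 × 6^2 ≡ 18 × 8 × 13 (mod 23): 18 × 8 = 144 ≡ 6; 6 × 13 = 78 ≡ 9. So 6^14 ≡ 9 (mod 23).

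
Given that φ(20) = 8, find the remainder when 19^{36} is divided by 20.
By Euler: 19^{8} ≡ 1 (mod 20) since gcd(19, 20) = 1. 36 = 4×8 + 4. So 19^{36} ≡ 19^{4} ≡ 1 (mod 20)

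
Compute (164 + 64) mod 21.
18

(164 + 64) = 228
228 mod 21 = 18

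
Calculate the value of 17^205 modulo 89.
Using Fermat: 17^{88} ≡ 1 (mod 89). 205 ≡ 29 (mod 88). So 17^{205} ≡ 17^{29} ≡ 10 (mod 89)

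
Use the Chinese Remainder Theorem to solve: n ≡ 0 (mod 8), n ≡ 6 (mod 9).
M = 8 × 9 = 72. M₁ = 9, y₁ ≡ 1 (mod 8). M₂ = 8, y₂ ≡ 8 (mod 9). n = 0×9×1 + 6×8×8 ≡ 24 (mod 72)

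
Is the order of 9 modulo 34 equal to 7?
No, the actual order is 8, not 7.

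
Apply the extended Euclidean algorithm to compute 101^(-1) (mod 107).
Extended GCD: 101(-18) + 107(17) = 1. So 101^(-1) ≡ 89 ≡ 89 (mod 107). Verify: 101 × 89 = 8989 ≡ 1 (mod 107)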